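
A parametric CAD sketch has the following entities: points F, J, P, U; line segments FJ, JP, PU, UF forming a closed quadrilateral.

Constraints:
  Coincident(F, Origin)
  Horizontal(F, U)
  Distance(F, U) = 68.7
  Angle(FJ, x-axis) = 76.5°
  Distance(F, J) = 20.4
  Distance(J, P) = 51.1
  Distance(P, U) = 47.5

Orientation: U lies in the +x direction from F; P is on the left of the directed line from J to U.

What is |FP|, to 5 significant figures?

66.354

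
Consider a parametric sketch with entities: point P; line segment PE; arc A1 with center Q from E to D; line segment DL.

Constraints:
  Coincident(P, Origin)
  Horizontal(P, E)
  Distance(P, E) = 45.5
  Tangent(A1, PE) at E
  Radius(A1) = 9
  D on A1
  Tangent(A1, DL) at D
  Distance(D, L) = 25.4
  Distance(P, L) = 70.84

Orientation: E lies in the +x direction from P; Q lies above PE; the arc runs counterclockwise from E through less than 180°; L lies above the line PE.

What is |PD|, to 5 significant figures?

53.640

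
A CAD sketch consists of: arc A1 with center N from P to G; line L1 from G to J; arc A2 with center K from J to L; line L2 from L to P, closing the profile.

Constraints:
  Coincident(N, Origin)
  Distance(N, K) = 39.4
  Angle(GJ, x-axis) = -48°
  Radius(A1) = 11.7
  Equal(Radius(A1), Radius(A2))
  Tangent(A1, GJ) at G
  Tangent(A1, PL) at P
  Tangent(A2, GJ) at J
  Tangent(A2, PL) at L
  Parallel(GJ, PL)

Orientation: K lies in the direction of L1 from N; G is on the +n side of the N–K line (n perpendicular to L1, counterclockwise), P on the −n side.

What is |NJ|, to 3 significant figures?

41.1

The slot axis is L1's direction at -48.0°, so u = (cos -48.0°, sin -48.0°) = (0.669, -0.743) and n = (−sin -48.0°, cos -48.0°) = (0.743, 0.669). N is at the origin and K lies 39.4 along u from N, so K = 39.4·u = (26.4, -29.3). Tangency of A1 to both parallel lines with radius 11.7 puts G and P at N ± 11.7·n: G = (8.69, 7.83), P = (-8.69, -7.83). Equal radii place J and L the same way about K: J = K + 11.7·n = (35.1, -21.5), L = K − 11.7·n = (17.7, -37.1). Then |NJ| = |J − N| = 41.1.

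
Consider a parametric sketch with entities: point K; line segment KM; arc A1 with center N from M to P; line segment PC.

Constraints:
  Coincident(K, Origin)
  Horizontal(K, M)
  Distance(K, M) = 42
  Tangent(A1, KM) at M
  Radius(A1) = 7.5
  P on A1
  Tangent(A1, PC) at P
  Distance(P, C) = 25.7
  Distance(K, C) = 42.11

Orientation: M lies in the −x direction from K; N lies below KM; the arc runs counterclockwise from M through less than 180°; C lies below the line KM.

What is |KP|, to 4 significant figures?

48.94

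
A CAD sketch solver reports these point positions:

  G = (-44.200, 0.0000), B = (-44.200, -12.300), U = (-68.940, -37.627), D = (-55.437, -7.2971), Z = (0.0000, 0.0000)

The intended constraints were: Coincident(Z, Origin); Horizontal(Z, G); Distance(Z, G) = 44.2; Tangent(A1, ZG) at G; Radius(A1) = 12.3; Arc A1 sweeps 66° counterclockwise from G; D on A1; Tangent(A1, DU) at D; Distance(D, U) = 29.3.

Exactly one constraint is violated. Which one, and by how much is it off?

Distance(D, U) = 29.3 — off by 3.90.

Z = (0.00, 0.00) ✓; Z.y = 0.00, G.y = 0.00 ✓; |ZG| = 44.20 ✓; ∠(BG, GZ) = 90.00° ✓; |BG| = 12.30 ✓; bearing(B→D) − bearing(B→G) = 66.00° ✓; |BD| = 12.30 ✓; ∠(BD, DU) = 90.00° ✓; |DU| = 33.20 ✗.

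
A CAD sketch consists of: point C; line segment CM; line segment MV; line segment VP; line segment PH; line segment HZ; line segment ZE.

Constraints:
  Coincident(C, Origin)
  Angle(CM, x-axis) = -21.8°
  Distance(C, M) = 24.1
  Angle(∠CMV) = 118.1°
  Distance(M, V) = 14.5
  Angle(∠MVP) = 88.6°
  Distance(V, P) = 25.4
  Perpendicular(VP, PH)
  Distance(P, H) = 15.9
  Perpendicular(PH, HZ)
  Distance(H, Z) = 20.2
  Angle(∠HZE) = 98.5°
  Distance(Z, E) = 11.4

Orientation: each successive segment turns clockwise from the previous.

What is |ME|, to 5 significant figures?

10.364

C is at the origin; CM runs at -21.8° with length 24.1, so M = (22.377, -8.9500). ∠CMV = 118.1° gives MV at -83.700° from the x-axis; with |MV| = 14.5, V = (23.968, -23.362). ∠MVP = 88.6° gives VP at -175.10° from the x-axis; with |VP| = 25.4, P = (-1.3395, -25.532). VP is perpendicular to PH, so PH runs at 94.900°; with |PH| = 15.9, H = (-2.6976, -9.6901). PH is perpendicular to HZ, so HZ runs at 4.9000°; with |HZ| = 20.2, Z = (17.429, -7.9647). ∠HZE = 98.5° gives ZE at -76.600° from the x-axis; with |ZE| = 11.4, E = (20.070, -19.054). Then |ME| = |E − M| = 10.364.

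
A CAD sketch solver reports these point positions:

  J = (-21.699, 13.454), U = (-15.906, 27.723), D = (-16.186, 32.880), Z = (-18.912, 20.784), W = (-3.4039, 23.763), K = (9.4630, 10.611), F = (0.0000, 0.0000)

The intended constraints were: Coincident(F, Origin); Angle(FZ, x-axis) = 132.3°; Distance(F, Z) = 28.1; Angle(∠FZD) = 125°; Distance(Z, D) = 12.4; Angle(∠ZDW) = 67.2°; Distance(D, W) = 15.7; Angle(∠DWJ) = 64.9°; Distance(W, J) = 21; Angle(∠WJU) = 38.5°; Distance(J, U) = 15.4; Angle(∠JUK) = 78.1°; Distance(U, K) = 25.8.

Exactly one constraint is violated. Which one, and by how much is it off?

Distance(U, K) = 25.8 — off by 4.80.

F = (0.00, 0.00) ✓; FZ at 132.3° ✓; |FZ| = 28.10 ✓; ∠FZD = 125.0° ✓; |ZD| = 12.40 ✓; ∠ZDW = 67.20° ✓; |DW| = 15.70 ✓; ∠DWJ = 64.90° ✓; |WJ| = 21.00 ✓; ∠WJU = 38.50° ✓; |JU| = 15.40 ✓; ∠JUK = 78.10° ✓; |UK| = 30.60 ✗.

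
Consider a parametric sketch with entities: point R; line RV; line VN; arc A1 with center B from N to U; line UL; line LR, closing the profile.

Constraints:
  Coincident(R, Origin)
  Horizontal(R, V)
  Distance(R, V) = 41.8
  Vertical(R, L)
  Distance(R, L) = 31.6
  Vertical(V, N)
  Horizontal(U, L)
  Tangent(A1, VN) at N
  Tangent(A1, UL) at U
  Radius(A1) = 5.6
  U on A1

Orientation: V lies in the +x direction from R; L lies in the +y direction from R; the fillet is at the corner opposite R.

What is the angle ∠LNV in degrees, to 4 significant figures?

97.63°

R is at the origin; RV is horizontal with |RV| = 41.8 and V on the +x side, so V = (41.80, 0.000). RL is vertical with |RL| = 31.6 and L on the +y side, so L = (0.000, 31.60). The virtual corner opposite R is at (41.80, 31.60). Tangency of A1 to VN means the radius BN is perpendicular to VN and A1 meets UL tangentially, so BU is at right angles to UL, with radius 5.6, so the center B sits 5.6 in from both sides at B = (36.20, 26.00). That places the tangent points at N = (41.80, 26.00) on VN and U = (36.20, 31.60) on UL. Then cos ∠LNV = NL·NV / (|NL||NV|), giving 97.63°.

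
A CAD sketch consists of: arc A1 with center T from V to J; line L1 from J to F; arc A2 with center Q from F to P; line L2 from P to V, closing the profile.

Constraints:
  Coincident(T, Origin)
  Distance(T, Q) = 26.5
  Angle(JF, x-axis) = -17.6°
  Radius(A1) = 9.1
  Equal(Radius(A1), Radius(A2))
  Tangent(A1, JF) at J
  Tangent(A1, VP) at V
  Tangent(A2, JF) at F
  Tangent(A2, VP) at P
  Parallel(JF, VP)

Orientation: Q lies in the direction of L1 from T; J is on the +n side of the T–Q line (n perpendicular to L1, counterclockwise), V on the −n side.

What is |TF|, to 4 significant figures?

28.02

The slot axis is L1's direction at -17.6°, so u = (cos -17.6°, sin -17.6°) = (0.9532, -0.3024) and n = (−sin -17.6°, cos -17.6°) = (0.3024, 0.9532). T is at the origin and Q lies 26.5 along u from T, so Q = 26.5·u = (25.26, -8.013). Tangency of A1 to both parallel lines with radius 9.1 puts J and V at T ± 9.1·n: J = (2.752, 8.674), V = (-2.752, -8.674). Equal radii place F and P the same way about Q: F = Q + 9.1·n = (28.01, 0.6612), P = Q − 9.1·n = (22.51, -16.69). Then |TF| = |F − T| = 28.02.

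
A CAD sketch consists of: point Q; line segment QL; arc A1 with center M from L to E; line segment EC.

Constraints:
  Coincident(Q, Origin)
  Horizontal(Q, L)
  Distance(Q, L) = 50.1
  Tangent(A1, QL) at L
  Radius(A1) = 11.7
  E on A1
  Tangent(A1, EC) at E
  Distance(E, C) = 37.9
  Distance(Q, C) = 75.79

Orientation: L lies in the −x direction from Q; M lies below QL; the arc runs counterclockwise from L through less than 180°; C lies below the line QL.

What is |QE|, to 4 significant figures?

63.12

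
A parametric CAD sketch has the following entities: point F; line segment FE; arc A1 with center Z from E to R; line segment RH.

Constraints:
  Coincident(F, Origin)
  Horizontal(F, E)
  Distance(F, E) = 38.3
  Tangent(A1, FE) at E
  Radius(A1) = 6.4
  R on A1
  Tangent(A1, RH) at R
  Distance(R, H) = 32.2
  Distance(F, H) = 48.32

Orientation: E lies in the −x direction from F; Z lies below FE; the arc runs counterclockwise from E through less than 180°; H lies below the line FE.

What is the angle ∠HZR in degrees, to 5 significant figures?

78.759°

F is at the origin; F and E share the same y with |FE| = 38.3 and E on the −x side, so E = (-38.300, 0.0000). The tangent condition forces ZE to be normal to FE, so Z = E + (0, -6.4) = (-38.300, -6.4000). Since ZR ⟂ RH (tangency), |ZH| = √(6.4² + 32.2²) = 32.830 regardless of where R sits on A1. So H lies on both circle(F, 48.32) and circle(Z, 32.830); the below-FE intersection is H = (-29.730, -38.092). R is the foot of the tangent from H: R = (-44.034, -9.2430).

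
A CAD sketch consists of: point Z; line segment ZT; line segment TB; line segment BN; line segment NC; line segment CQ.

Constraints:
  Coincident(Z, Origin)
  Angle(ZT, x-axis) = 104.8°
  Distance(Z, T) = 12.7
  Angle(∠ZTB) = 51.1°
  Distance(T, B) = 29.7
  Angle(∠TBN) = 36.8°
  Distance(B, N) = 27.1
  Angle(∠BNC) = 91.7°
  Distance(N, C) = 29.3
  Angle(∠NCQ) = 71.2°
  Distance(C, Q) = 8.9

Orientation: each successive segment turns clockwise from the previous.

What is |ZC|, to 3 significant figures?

24.6

Z is at the origin; ZT runs at 104.8° with length 12.7, so T = (-3.24, 12.3). ∠ZTB = 51.1° gives TB at -24.1° from the x-axis; with |TB| = 29.7, B = (23.9, 0.151). ∠TBN = 36.8° gives BN at -167° from the x-axis; with |BN| = 27.1, N = (-2.57, -5.81). ∠BNC = 91.7° gives NC at 104° from the x-axis; with |NC| = 29.3, C = (-9.86, 22.6). Then |ZC| = |C − Z| = 24.6.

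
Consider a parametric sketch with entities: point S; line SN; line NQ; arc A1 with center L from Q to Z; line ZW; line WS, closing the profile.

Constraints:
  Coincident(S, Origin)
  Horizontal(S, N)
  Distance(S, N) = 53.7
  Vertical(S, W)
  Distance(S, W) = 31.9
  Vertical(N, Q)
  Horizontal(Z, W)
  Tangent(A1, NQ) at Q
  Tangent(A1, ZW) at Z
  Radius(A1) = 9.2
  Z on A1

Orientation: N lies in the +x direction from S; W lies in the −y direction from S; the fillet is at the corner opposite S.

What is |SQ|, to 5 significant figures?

58.301

S is at the origin; S and N share the same y with |SN| = 53.7 and N on the +x side, so N = (53.700, 0.0000). SW is vertical with |SW| = 31.9 and W on the −y side, so W = (0.0000, -31.900). The virtual corner opposite S is at (53.700, -31.900). Tangency of A1 to NQ means the radius LQ is perpendicular to NQ and tangency of A1 to ZW means the radius LZ is perpendicular to ZW, with radius 9.2, so the center L sits 9.2 in from both sides at L = (44.500, -22.700). That places the tangent points at Q = (53.700, -22.700) on NQ and Z = (44.500, -31.900) on ZW. Then |SQ| = |Q − S| = 58.301.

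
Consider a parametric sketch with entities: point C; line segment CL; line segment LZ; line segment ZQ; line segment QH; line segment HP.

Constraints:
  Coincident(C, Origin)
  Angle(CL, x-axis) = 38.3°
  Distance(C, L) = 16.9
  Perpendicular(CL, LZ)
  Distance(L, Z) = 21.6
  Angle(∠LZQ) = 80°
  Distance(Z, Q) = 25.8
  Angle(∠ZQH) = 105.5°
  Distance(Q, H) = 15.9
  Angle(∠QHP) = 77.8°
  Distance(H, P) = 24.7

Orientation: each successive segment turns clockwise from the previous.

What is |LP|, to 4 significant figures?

4.816

C is at the origin; CL runs at 38.3° with length 16.9, so L = (13.26, 10.47). CL ⟂ LZ, so LZ runs at -51.70°; with |LZ| = 21.6, Z = (26.65, -6.477). ∠LZQ = 80.0° gives ZQ at -151.7° from the x-axis; with |ZQ| = 25.8, Q = (3.934, -18.71). ∠ZQH = 105.5° gives QH at 133.8° from the x-axis; with |QH| = 15.9, H = (-7.071, -7.232). ∠QHP = 77.8° gives HP at 31.60° from the x-axis; with |HP| = 24.7, P = (13.97, 5.710). Then |LP| = |P − L| = 4.816.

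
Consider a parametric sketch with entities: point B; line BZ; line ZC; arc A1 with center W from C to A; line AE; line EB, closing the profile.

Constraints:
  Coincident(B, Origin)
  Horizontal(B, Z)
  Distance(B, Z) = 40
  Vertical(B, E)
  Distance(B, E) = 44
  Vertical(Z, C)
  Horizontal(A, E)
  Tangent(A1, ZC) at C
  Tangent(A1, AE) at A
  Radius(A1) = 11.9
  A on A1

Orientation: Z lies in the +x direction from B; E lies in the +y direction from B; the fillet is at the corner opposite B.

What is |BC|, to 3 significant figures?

51.3

B is at the origin; B and Z share the same y with |BZ| = 40.0 and Z on the +x side, so Z = (40.0, 0.00). BE is vertical with |BE| = 44.0 and E on the +y side, so E = (0.00, 44.0). The virtual corner opposite B is at (40.0, 44.0). A1 meets ZC tangentially, so WC is at right angles to ZC and since A1 is tangent to AE there, WA ⟂ AE, with radius 11.9, so the center W sits 11.9 in from both sides at W = (28.1, 32.1). That places the tangent points at C = (40.0, 32.1) on ZC and A = (28.1, 44.0) on AE. Then |BC| = |C − B| = 51.3.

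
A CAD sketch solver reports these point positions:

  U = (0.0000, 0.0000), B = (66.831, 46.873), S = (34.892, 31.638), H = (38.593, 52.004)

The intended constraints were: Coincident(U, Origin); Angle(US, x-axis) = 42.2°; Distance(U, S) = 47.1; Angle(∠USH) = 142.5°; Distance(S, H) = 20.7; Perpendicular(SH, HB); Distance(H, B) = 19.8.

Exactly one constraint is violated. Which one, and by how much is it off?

Distance(H, B) = 19.8 — off by 8.90.

U = (0.00, 0.00) ✓; US at 42.20° ✓; |US| = 47.10 ✓; ∠USH = 142.5° ✓; |SH| = 20.70 ✓; ∠(SH, HB) = 90.00° ✓; |HB| = 28.70 ✗.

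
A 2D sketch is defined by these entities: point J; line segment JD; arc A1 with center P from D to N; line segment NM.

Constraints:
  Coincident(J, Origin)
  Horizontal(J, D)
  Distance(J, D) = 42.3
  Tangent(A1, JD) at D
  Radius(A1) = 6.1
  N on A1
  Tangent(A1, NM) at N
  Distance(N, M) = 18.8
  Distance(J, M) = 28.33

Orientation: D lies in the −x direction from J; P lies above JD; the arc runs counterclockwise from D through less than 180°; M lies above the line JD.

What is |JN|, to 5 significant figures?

38.181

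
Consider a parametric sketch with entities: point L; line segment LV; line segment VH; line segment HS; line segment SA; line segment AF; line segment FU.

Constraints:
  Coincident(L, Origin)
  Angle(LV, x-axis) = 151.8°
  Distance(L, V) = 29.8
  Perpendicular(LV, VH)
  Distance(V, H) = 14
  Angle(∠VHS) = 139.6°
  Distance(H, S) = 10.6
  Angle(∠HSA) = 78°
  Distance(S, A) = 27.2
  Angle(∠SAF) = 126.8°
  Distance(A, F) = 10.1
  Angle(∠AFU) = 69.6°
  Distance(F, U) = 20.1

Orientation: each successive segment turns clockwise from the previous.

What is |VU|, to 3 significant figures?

5.19

L is at the origin; LV runs at 151.8° with length 29.8, so V = (-26.3, 14.1). The perpendicularity gives VH at right angles to LV, so VH runs at 61.8°; with |VH| = 14.0, H = (-19.6, 26.4). ∠VHS = 139.6° gives HS at 21.4° from the x-axis; with |HS| = 10.6, S = (-9.78, 30.3). ∠HSA = 78.0° gives SA at -80.6° from the x-axis; with |SA| = 27.2, A = (-5.34, 3.45). ∠SAF = 126.8° gives AF at -134° from the x-axis; with |AF| = 10.1, F = (-12.3, -3.84). ∠AFU = 69.6° gives FU at 116° from the x-axis; with |FU| = 20.1, U = (-21.1, 14.3). Then |VU| = |U − V| = 5.19.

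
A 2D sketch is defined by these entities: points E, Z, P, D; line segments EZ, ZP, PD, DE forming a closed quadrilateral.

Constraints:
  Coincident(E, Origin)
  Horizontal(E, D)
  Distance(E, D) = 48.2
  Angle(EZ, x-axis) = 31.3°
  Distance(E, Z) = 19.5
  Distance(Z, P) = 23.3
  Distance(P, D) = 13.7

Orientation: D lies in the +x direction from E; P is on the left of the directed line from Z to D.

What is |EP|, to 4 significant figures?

41.42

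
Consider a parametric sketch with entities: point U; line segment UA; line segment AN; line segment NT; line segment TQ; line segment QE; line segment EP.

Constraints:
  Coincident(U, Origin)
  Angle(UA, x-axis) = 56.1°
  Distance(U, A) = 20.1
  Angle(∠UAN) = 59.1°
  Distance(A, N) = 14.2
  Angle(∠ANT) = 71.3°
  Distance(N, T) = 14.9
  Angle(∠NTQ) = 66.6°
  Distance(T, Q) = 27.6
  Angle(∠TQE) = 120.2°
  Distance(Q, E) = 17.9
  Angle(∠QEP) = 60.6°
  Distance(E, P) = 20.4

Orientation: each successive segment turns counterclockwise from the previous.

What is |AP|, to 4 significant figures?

11.60

∠TQE = 120.2° gives QE at 98.90° from the x-axis; with |QE| = 17.9, E = (19.71, 38.17). ∠QEP = 60.6° gives EP at -141.7° from the x-axis; with |EP| = 20.4, P = (3.702, 25.53). Then |AP| = |P − A| = 11.60.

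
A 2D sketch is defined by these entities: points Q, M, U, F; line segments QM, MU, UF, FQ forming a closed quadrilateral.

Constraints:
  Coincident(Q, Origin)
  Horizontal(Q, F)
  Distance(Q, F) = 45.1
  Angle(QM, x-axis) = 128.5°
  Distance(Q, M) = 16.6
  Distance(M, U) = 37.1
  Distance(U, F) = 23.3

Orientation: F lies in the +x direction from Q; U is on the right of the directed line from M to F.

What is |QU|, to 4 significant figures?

22.77

Checks: |MU| = 37.10 ✓; |UF| = 23.30 ✓.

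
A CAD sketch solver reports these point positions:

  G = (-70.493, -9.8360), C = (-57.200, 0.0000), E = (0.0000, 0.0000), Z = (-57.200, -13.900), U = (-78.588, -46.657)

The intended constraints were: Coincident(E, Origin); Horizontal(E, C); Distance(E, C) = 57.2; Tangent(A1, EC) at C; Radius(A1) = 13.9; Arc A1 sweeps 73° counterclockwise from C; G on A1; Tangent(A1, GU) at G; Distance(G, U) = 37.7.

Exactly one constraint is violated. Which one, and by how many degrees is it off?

Tangent(A1, GU) at G — off by 4.60°.

E = (0.00, 0.00) ✓; E.y = 0.00, C.y = 0.00 ✓; |EC| = 57.20 ✓; ∠(ZC, CE) = 90.00° ✓; |ZC| = 13.90 ✓; bearing(Z→G) − bearing(Z→C) = 73.00° ✓; |ZG| = 13.90 ✓; ∠(ZG, GU) = 85.40° ✗; |GU| = 37.70 ✓.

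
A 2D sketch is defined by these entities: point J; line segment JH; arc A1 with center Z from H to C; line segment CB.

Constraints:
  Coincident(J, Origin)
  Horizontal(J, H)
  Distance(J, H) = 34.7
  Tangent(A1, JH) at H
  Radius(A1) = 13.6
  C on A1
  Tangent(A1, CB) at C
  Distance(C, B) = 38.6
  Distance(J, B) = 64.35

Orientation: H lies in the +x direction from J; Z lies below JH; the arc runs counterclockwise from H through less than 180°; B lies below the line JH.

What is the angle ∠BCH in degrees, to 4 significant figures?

125.7°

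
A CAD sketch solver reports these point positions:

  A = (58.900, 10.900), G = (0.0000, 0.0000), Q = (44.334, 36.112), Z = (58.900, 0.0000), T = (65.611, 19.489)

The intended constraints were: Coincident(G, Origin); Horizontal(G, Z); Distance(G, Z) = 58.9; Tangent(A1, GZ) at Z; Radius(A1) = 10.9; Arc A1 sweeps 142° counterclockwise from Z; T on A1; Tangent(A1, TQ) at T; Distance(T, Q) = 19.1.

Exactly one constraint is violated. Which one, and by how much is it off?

Distance(T, Q) = 19.1 — off by 7.90.

G = (0.00, 0.00) ✓; G.y = 0.00, Z.y = 0.00 ✓; |GZ| = 58.90 ✓; ∠(AZ, ZG) = 90.00° ✓; |AZ| = 10.90 ✓; bearing(A→T) − bearing(A→Z) = 142.0° ✓; |AT| = 10.90 ✓; ∠(AT, TQ) = 90.00° ✓; |TQ| = 27.00 ✗.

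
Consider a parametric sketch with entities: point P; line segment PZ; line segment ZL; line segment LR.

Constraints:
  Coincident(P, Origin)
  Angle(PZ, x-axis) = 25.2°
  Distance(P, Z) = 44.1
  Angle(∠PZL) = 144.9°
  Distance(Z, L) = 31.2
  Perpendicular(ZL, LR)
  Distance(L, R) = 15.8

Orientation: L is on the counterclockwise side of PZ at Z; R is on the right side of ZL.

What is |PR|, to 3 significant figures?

78.9

P is at the origin; PZ runs at 25.2° with length 44.1, so Z = 44.1·(cos 25.2°, sin 25.2°) = (39.9, 18.8). ∠PZL = 144.9°, so ZL runs at 25.2° + (180° − 144.9°) = 60.3° from the x-axis; with |ZL| = 31.2, L = Z + 31.2·(cos 60.3°, sin 60.3°) = (55.4, 45.9). ZL ⟂ LR; with |LR| = 15.8 on the right of ZL, R = L + 15.8·(0.869, -0.495) = (69.1, 38.0). Then |PR| = |R − P| = 78.9.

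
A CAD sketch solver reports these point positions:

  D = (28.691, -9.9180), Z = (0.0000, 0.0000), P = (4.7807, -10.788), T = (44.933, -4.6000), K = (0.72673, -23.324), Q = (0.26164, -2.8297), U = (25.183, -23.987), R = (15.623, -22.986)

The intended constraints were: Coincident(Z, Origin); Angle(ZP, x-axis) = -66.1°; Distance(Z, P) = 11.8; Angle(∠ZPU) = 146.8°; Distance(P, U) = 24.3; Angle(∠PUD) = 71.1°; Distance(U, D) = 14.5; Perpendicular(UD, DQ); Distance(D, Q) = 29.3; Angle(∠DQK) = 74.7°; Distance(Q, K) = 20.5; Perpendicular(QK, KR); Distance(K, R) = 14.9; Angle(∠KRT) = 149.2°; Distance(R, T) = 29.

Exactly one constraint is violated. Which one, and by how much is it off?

Distance(R, T) = 29 — off by 5.60.

Z = (0.00, 0.00) ✓; ZP at -66.10° ✓; |ZP| = 11.80 ✓; ∠ZPU = 146.8° ✓; |PU| = 24.30 ✓; ∠PUD = 71.10° ✓; |UD| = 14.50 ✓; ∠(UD, DQ) = 90.00° ✓; |DQ| = 29.30 ✓; ∠DQK = 74.70° ✓; |QK| = 20.50 ✓; ∠(QK, KR) = 90.00° ✓; |KR| = 14.90 ✓; ∠KRT = 149.2° ✓; |RT| = 34.60 ✗.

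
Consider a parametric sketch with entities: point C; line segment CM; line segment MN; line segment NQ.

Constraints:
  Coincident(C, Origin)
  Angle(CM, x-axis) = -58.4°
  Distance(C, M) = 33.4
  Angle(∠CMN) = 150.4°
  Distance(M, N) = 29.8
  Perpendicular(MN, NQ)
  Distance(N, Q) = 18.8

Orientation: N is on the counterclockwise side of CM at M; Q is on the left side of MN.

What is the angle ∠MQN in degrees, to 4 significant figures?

57.75°

∠CMN = 150.4°, so MN runs at -58.4° + (180° − 150.4°) = -28.80° from the x-axis; with |MN| = 29.8, N = M + 29.8·(cos -28.80°, sin -28.80°) = (43.62, -42.80). The perpendicularity gives NQ at right angles to MN; with |NQ| = 18.8 on the left of MN, Q = N + 18.8·(0.4818, 0.8763) = (52.67, -26.33). Then cos ∠MQN = QM·QN / (|QM||QN|), giving 57.75°.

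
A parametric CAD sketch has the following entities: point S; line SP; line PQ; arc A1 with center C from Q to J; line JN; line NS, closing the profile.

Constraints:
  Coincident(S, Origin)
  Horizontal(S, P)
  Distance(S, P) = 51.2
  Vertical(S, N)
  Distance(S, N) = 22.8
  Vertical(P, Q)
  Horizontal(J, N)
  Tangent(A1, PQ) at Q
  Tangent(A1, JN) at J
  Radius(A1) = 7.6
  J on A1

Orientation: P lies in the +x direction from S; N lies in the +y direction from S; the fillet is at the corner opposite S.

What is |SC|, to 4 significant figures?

46.17

S is at the origin; S and P share the same y with |SP| = 51.2 and P on the +x side, so P = (51.20, 0.000). SN is vertical with |SN| = 22.8 and N on the +y side, so N = (0.000, 22.80). The virtual corner opposite S is at (51.20, 22.80). Tangency of A1 to PQ means the radius CQ is perpendicular to PQ and A1 meets JN tangentially, so CJ is at right angles to JN, with radius 7.6, so the center C sits 7.6 in from both sides at C = (43.60, 15.20). Then |SC| = |C − S| = 46.17.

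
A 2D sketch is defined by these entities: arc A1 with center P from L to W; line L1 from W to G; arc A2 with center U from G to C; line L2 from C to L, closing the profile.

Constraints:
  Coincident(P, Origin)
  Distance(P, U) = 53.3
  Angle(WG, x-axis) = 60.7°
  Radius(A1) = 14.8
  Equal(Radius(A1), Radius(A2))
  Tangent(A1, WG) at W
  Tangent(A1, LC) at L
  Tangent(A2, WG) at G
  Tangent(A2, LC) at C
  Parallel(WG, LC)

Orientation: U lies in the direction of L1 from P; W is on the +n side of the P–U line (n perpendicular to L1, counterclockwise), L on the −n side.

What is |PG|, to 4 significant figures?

55.32

Tangency of A1 to both parallel lines with radius 14.8 puts W and L at P ± 14.8·n: W = (-12.91, 7.243), L = (12.91, -7.243). Equal radii place G and C the same way about U: G = U + 14.8·n = (13.18, 53.72), C = U − 14.8·n = (38.99, 39.24). Then |PG| = |G − P| = 55.32.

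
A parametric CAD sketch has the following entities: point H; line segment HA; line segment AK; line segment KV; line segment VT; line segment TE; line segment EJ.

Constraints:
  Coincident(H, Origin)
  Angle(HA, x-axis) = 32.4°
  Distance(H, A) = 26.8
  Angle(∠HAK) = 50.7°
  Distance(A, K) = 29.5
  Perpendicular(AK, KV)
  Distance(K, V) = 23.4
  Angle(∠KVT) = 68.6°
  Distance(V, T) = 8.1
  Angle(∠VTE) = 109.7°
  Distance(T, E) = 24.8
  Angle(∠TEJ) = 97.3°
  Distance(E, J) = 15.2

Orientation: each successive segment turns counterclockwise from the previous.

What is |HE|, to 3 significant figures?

25.7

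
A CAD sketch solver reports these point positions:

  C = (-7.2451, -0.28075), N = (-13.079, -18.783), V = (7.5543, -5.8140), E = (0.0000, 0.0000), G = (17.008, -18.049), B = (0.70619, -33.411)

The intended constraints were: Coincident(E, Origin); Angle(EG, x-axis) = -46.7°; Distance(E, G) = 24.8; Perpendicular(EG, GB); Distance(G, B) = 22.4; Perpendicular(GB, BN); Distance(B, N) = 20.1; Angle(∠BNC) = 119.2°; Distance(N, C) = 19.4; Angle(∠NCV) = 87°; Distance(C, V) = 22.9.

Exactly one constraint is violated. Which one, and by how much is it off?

Distance(C, V) = 22.9 — off by 7.10.

E = (0.00, 0.00) ✓; EG at -46.70° ✓; |EG| = 24.80 ✓; ∠(EG, GB) = 90.00° ✓; |GB| = 22.40 ✓; ∠(GB, BN) = 90.00° ✓; |BN| = 20.10 ✓; ∠BNC = 119.2° ✓; |NC| = 19.40 ✓; ∠NCV = 87.00° ✓; |CV| = 15.80 ✗.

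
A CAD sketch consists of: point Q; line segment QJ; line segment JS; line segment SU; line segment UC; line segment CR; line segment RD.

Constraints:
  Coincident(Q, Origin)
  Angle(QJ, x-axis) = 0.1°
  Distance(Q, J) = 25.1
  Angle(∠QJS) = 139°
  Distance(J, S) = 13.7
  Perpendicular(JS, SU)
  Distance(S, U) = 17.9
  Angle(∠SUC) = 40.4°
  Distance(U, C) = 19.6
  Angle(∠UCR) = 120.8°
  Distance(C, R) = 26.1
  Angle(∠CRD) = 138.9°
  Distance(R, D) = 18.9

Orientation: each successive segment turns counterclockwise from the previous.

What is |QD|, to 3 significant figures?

65.4

Q is at the origin; QJ runs at 0.1° with length 25.1, so J = (25.1, 0.0438). ∠QJS = 139.0° gives JS at 41.1° from the x-axis; with |JS| = 13.7, S = (35.4, 9.05). JS ⟂ SU, so SU runs at 131°; with |SU| = 17.9, U = (23.7, 22.5). ∠SUC = 40.4° gives UC at -89.3° from the x-axis; with |UC| = 19.6, C = (23.9, 2.94). ∠UCR = 120.8° gives CR at -30.1° from the x-axis; with |CR| = 26.1, R = (46.5, -10.1). ∠CRD = 138.9° gives RD at 11.0° from the x-axis; with |RD| = 18.9, D = (65.0, -6.54). Then |QD| = |D − Q| = 65.4.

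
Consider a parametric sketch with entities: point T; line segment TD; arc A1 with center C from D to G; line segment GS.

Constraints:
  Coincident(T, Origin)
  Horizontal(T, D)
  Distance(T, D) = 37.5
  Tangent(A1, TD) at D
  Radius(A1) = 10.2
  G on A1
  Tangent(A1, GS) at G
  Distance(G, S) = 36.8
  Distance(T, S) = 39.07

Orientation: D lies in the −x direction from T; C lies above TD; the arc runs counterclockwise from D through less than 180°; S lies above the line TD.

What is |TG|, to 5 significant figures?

29.046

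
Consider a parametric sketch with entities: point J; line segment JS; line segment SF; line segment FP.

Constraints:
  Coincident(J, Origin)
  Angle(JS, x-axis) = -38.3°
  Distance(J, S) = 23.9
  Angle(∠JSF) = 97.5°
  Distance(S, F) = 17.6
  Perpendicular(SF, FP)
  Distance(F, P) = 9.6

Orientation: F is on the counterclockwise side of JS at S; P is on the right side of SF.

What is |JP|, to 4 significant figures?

39.22

∠JSF = 97.5°, so SF runs at -38.3° + (180° − 97.5°) = 44.20° from the x-axis; with |SF| = 17.6, F = S + 17.6·(cos 44.20°, sin 44.20°) = (31.37, -2.543). SF is perpendicular to FP; with |FP| = 9.6 on the right of SF, P = F + 9.6·(0.6972, -0.7169) = (38.07, -9.425). Then |JP| = |P − J| = 39.22.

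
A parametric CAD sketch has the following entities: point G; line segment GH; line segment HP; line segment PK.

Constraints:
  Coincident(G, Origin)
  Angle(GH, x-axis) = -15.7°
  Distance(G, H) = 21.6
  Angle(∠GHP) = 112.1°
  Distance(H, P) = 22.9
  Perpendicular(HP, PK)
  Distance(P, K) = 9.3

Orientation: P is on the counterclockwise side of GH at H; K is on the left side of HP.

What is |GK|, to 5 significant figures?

32.824

∠GHP = 112.1°, so HP runs at -15.7° + (180° − 112.1°) = 52.200° from the x-axis; with |HP| = 22.9, P = H + 22.9·(cos 52.200°, sin 52.200°) = (34.830, 12.250). HP is perpendicular to PK; with |PK| = 9.3 on the left of HP, K = P + 9.3·(-0.79016, 0.61291) = (27.481, 17.950). Then |GK| = |K − G| = 32.824.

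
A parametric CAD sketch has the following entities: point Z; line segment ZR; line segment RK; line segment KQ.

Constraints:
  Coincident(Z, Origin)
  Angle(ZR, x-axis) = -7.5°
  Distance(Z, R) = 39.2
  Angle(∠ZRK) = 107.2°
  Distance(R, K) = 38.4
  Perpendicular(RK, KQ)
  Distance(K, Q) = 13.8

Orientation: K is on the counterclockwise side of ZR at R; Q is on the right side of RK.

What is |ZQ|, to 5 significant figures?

71.592

Z is at the origin; ZR runs at -7.5° with length 39.2, so R = 39.2·(cos -7.5°, sin -7.5°) = (38.865, -5.1166). ∠ZRK = 107.2°, so RK runs at -7.5° + (180° − 107.2°) = 65.300° from the x-axis; with |RK| = 38.4, K = R + 38.4·(cos 65.300°, sin 65.300°) = (54.911, 29.770). RK is perpendicular to KQ; with |KQ| = 13.8 on the right of RK, Q = K + 13.8·(0.90851, -0.41787) = (67.448, 24.004). Then |ZQ| = |Q − Z| = 71.592.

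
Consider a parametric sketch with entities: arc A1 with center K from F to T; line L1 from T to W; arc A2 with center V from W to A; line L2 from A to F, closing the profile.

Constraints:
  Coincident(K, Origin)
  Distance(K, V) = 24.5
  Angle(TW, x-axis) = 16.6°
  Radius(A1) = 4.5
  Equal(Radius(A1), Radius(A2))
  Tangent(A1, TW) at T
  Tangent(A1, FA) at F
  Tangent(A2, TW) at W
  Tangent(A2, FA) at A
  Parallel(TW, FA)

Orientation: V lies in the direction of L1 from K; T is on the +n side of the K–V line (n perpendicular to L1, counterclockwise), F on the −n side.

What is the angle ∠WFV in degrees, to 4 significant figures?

9.763°

The slot axis is L1's direction at 16.6°, so u = (cos 16.6°, sin 16.6°) = (0.9583, 0.2857) and n = (−sin 16.6°, cos 16.6°) = (-0.2857, 0.9583). K is at the origin and V lies 24.5 along u from K, so V = 24.5·u = (23.48, 6.999). Tangency of A1 to both parallel lines with radius 4.5 puts T and F at K ± 4.5·n: T = (-1.286, 4.312), F = (1.286, -4.312). Equal radii place W and A the same way about V: W = V + 4.5·n = (22.19, 11.31), A = V − 4.5·n = (24.76, 2.687). Then cos ∠WFV = FW·FV / (|FW||FV|), giving 9.763°.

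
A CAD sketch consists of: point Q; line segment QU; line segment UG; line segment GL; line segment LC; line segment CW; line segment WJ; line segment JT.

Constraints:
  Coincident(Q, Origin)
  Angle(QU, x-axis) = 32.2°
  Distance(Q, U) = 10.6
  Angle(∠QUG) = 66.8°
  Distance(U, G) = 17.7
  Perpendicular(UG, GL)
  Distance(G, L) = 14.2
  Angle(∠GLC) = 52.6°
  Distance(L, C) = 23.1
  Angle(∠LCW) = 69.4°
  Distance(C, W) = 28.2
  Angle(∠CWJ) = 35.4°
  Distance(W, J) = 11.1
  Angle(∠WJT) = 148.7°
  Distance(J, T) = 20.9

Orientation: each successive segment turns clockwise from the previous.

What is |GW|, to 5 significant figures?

15.787

Q is at the origin; QU runs at 32.2° with length 10.6, so U = (8.9696, 5.6485). ∠QUG = 66.8° gives UG at -81.000° from the x-axis; with |UG| = 17.7, G = (11.739, -11.834). The perpendicularity gives GL at right angles to UG, so GL runs at -171.00°; with |GL| = 14.2, L = (-2.2866, -14.055). ∠GLC = 52.6° gives LC at 61.600° from the x-axis; with |LC| = 23.1, C = (8.7003, 6.2649). ∠LCW = 69.4° gives CW at -49.000° from the x-axis; with |CW| = 28.2, W = (27.201, -15.018). Then |GW| = |W − G| = 15.787.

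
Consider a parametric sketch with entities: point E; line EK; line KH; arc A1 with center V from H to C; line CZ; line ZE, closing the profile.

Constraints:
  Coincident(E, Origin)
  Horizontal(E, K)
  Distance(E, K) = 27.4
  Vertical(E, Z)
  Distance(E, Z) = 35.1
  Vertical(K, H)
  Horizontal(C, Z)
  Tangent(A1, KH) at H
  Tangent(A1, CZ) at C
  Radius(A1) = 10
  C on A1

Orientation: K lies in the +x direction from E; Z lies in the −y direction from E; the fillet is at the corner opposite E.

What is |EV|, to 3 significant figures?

30.5

E is at the origin; EK is horizontal with |EK| = 27.4 and K on the +x side, so K = (27.4, 0.00). E and Z share the same x with |EZ| = 35.1 and Z on the −y side, so Z = (0.00, -35.1). The virtual corner opposite E is at (27.4, -35.1). The tangent condition forces VH to be normal to KH and the tangent condition forces VC to be normal to CZ, with radius 10.0, so the center V sits 10.0 in from both sides at V = (17.4, -25.1). Then |EV| = |V − E| = 30.5.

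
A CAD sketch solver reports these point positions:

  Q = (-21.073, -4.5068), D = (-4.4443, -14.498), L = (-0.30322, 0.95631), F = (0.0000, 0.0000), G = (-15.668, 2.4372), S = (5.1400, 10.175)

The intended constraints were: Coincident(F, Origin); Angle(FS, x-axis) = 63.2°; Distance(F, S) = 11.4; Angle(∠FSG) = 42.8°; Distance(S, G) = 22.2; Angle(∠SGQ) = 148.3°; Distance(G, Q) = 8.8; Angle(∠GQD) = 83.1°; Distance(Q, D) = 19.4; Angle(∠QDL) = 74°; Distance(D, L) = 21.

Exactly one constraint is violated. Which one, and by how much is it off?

Distance(D, L) = 21 — off by 5.00.

F = (0.00, 0.00) ✓; FS at 63.20° ✓; |FS| = 11.40 ✓; ∠FSG = 42.80° ✓; |SG| = 22.20 ✓; ∠SGQ = 148.3° ✓; |GQ| = 8.800 ✓; ∠GQD = 83.10° ✓; |QD| = 19.40 ✓; ∠QDL = 74.00° ✓; |DL| = 16.00 ✗.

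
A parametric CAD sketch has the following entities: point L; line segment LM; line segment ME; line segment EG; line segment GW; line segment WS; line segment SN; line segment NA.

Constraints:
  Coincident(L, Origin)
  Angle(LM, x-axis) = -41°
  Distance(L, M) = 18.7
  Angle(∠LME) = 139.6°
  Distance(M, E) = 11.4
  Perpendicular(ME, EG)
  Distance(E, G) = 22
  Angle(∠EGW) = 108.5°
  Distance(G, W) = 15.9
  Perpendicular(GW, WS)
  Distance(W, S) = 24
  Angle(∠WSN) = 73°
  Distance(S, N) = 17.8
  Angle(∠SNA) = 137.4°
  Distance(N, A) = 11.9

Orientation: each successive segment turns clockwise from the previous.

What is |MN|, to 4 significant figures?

7.539

L is at the origin; LM runs at -41.0° with length 18.7, so M = (14.11, -12.27). ∠LME = 139.6° gives ME at -81.40° from the x-axis; with |ME| = 11.4, E = (15.82, -23.54). ME is perpendicular to EG, so EG runs at -171.4°; with |EG| = 22.0, G = (-5.935, -26.83). ∠EGW = 108.5° gives GW at 117.1° from the x-axis; with |GW| = 15.9, W = (-13.18, -12.68). The perpendicularity gives WS at right angles to GW, so WS runs at 27.10°; with |WS| = 24.0, S = (8.187, -1.742). ∠WSN = 73.0° gives SN at -79.90° from the x-axis; with |SN| = 17.8, N = (11.31, -19.27). Then |MN| = |N − M| = 7.539.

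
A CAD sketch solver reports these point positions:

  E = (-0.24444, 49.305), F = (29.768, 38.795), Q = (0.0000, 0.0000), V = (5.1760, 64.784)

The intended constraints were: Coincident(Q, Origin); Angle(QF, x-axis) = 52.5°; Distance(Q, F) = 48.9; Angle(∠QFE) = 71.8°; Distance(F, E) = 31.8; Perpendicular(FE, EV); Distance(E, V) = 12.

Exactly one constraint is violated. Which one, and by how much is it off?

Distance(E, V) = 12 — off by 4.40.

Q = (0.00, 0.00) ✓; QF at 52.50° ✓; |QF| = 48.90 ✓; ∠QFE = 71.80° ✓; |FE| = 31.80 ✓; ∠(FE, EV) = 90.00° ✓; |EV| = 16.40 ✗.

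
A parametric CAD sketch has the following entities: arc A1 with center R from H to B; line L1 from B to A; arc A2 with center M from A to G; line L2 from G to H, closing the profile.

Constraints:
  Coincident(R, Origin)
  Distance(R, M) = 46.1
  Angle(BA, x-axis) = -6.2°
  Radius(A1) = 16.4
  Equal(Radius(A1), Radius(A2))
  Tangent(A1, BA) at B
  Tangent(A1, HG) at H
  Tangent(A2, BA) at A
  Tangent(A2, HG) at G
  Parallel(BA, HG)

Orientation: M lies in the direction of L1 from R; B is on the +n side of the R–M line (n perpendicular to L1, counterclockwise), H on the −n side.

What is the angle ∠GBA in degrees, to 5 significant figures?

35.432°

The slot axis is L1's direction at -6.2°, so u = (cos -6.2°, sin -6.2°) = (0.99415, -0.10800) and n = (−sin -6.2°, cos -6.2°) = (0.10800, 0.99415). R is at the origin and M lies 46.1 along u from R, so M = 46.1·u = (45.830, -4.9788). Tangency of A1 to both parallel lines with radius 16.4 puts B and H at R ± 16.4·n: B = (1.7712, 16.304), H = (-1.7712, -16.304). Equal radii place A and G the same way about M: A = M + 16.4·n = (47.602, 11.325), G = M − 16.4·n = (44.059, -21.283). Then cos ∠GBA = BG·BA / (|BG||BA|), giving 35.432°.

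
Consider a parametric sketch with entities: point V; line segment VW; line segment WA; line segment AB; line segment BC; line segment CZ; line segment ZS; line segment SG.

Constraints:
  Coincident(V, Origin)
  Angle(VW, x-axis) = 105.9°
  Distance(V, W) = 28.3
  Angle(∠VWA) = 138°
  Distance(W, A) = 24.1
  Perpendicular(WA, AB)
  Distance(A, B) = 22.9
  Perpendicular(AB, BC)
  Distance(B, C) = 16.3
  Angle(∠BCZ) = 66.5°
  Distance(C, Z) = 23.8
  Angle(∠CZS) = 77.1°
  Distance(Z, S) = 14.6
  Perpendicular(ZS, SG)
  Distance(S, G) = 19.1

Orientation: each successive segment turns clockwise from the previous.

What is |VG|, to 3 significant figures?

39.2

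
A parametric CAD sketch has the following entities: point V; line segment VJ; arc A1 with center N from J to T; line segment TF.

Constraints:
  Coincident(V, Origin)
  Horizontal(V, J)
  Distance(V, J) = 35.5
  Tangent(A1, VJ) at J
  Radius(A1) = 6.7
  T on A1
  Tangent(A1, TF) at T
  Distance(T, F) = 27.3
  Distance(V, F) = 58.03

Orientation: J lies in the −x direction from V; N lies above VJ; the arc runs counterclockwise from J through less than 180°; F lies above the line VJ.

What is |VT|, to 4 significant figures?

32.49

Checks: ∠(NJ, JV) = 90.00° ✓; |NT| = 6.700 ✓; ∠(NT, TF) = 90.00° ✓; |TF| = 27.30 ✓; |VF| = 58.03 ✓.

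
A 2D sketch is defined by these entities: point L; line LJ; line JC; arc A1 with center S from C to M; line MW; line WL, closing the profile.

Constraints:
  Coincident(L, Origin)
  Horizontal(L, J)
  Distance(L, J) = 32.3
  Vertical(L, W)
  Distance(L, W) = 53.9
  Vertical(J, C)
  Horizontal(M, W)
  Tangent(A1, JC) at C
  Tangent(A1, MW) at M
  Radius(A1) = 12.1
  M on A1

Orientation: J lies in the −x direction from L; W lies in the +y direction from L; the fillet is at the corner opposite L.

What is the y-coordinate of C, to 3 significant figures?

41.8

The virtual corner opposite L is at (-32.3, 53.9). The tangent condition forces SC to be normal to JC and tangency of A1 to MW means the radius SM is perpendicular to MW, with radius 12.1, so the center S sits 12.1 in from both sides at S = (-20.2, 41.8). That places the tangent points at C = (-32.3, 41.8) on JC and M = (-20.2, 53.9) on MW. So C.y = 41.8.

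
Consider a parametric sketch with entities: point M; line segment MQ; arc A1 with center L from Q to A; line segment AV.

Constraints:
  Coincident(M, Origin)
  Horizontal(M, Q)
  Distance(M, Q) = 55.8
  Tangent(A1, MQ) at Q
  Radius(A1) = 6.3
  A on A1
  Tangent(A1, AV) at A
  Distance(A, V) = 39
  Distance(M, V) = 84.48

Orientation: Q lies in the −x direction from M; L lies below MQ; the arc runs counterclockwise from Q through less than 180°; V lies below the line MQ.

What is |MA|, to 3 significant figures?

62.0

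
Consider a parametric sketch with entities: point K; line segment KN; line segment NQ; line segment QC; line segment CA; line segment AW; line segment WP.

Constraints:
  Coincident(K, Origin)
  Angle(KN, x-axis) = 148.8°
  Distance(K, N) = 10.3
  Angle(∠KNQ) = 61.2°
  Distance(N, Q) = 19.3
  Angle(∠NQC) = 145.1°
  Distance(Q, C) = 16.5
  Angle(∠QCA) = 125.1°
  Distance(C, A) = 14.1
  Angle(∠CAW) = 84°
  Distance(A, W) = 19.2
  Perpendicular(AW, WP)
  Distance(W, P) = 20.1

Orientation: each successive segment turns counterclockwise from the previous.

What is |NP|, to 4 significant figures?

15.89

K is at the origin; KN runs at 148.8° with length 10.3, so N = (-8.810, 5.336). ∠KNQ = 61.2° gives NQ at -92.40° from the x-axis; with |NQ| = 19.3, Q = (-9.618, -13.95). ∠NQC = 145.1° gives QC at -57.50° from the x-axis; with |QC| = 16.5, C = (-0.7530, -27.86). ∠QCA = 125.1° gives CA at -2.600° from the x-axis; with |CA| = 14.1, A = (13.33, -28.50). ∠CAW = 84.0° gives AW at 93.40° from the x-axis; with |AW| = 19.2, W = (12.19, -9.337). AW is perpendicular to WP, so WP runs at -176.6°; with |WP| = 20.1, P = (-7.871, -10.53). Then |NP| = |P − N| = 15.89.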